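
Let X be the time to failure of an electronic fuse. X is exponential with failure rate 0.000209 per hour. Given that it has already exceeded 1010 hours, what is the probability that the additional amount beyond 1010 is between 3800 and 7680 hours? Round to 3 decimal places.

Memoryless: the residual past 1010 is again Exp(λ).
P(3800 < residual < 7680) = e^(−λ·3800) − e^(−λ·7680) = 0.45194 − 0.20087 ≈ 0.251.

0.251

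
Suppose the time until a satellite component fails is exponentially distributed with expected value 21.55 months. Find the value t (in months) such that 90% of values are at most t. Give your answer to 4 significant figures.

49.62

The rate is λ = 1/21.55 = 0.0464037 per month.
Set 1 − e^(−λt) = 0.9, so t = −ln(0.1)/λ = 2.3026/0.0464037 ≈ 49.6207 months.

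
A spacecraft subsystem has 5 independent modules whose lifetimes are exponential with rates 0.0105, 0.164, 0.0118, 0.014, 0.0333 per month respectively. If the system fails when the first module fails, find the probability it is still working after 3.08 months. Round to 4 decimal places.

0.4870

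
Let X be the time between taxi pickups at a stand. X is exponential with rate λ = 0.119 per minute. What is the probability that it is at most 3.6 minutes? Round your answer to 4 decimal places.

P(X ≤ 3.6) = 1 − e^(−λ·3.6) = 1 − e^(−0.4284) ≈ 0.3484.

0.3484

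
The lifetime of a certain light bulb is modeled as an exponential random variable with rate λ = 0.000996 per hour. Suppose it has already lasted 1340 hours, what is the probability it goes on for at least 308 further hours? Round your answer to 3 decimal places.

0.736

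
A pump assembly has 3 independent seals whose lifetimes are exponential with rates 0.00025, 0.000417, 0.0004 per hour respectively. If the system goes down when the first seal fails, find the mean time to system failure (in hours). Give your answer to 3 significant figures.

937

The time to first failure is exponential with rate Σλ = 0.00025 + 0.000417 + 0.0004 = 0.001067.
E[min] = 1/Σλ = 1/0.001067 = 937.207 hours.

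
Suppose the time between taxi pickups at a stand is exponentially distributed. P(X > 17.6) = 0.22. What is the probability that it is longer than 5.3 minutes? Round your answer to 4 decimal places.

0.6338

e^(−λ·17.6) = 0.22 ⇒ λ = −ln(0.22)/17.6 = 0.08603.
P(X > 5.3) = e^(−0.08603·5.3) = e^(−0.45596) ≈ 0.6338.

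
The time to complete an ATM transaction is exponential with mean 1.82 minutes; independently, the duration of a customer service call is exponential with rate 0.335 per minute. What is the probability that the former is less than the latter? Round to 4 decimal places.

λ_1 = 1/1.82 = 0.549451, λ_2 = 0.335.
For independent exponentials, P(the former < the latter) = λ_1/(λ_1+λ_2) = 0.549451/0.884451 ≈ 0.6212.

0.6212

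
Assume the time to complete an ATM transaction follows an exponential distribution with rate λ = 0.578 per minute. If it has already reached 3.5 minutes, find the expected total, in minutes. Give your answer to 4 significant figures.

By memorylessness, E[X | X > 3.5] = 3.5 + 1/λ = 3.5 + 1.7301 = 5.2301 minutes.

5.230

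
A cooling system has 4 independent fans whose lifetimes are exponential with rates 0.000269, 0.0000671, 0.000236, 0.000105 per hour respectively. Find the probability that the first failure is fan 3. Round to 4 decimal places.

0.3485

The time to first failure is exponential with rate Σλ = 0.000269 + 0.0000671 + 0.000236 + 0.000105 = 0.0006771.
P(fan 3 first) = λ_3/Σλ = 0.000236/0.0006771 ≈ 0.3485.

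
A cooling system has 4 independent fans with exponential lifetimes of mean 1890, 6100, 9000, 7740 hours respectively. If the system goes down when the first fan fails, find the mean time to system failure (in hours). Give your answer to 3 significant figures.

1070

The first failure time is exponential with rate Σλ_i = 1/1890 + 1/6100 + 1/9000 + 1/7740 = 0.000933345 per hour.
E[min] = 1/Σλ = 1/0.000933345 = 1071.42 hours.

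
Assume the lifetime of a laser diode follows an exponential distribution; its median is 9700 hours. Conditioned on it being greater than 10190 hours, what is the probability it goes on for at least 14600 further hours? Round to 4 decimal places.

0.3523

For an exponential, median = ln(2)/λ, so λ = ln 2 / 9700 = 0.0000714585 per hour.
The exponential is memoryless, so the remaining time is again Exp(λ): the condition X > 10190 is irrelevant.
P(X > 14600) = e^(−1.0433) ≈ 0.3523.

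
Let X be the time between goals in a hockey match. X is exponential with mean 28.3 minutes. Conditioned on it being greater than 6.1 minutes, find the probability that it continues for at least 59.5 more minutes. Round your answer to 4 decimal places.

The rate is λ = 1/28.3 = 0.0353357 per minute.
P(X > s+t | X > s) = e^(−λ(s+t))/e^(−λs) = e^(−λt), independent of s = 6.1.
P(X > 59.5) = e^(−2.1025) ≈ 0.1222.

0.1222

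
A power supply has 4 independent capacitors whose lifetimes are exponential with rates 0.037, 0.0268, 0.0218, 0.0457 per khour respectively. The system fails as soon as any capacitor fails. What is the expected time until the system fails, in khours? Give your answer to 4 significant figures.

7.616

The time to first failure is exponential with rate Σλ = 0.037 + 0.0268 + 0.0218 + 0.0457 = 0.1313.
E[min] = 1/Σλ = 1/0.1313 = 7.61615 khours.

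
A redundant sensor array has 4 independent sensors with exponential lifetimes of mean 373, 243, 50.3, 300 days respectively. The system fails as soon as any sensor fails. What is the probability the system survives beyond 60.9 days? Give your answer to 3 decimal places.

0.161

The first failure time is exponential with rate Σλ_i = 1/373 + 1/243 + 1/50.3 + 1/300 = 0.0300102 per day.
P(min > 60.9) = e^(−0.0300102·60.9) = e^(−1.8276) ≈ 0.161.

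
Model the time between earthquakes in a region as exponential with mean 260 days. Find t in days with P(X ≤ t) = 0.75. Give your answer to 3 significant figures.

360

The rate is λ = 1/260 = 0.00384615 per day.
Set 1 − e^(−λt) = 0.75, so t = −ln(0.25)/λ = 1.3863/0.00384615 ≈ 360.437 days.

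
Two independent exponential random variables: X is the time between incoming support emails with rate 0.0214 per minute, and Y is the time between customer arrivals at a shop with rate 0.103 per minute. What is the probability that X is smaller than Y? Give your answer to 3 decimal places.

λ_1 = 0.0214, λ_2 = 0.103.
For independent exponentials, P(X < Y) = λ_1/(λ_1+λ_2) = 0.0214/0.1244 ≈ 0.172.

0.172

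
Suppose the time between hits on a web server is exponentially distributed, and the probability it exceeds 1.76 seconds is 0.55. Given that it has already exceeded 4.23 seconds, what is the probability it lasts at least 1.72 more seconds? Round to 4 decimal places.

From e^(−λ·1.76) = 0.55, λ = −ln(0.55)/1.76 = 0.33968.
Memoryless: P(X > 4.23+1.72 | X > 4.23) = P(X > 1.72) = e^(−0.33968·1.72) ≈ 0.5575.

0.5575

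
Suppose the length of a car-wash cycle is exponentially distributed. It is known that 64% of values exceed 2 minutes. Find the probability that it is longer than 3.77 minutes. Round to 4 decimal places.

0.4312

e^(−λ·2) = 0.64 ⇒ λ = −ln(0.64)/2 = 0.223144.
P(X > 3.77) = e^(−0.223144·3.77) = e^(−0.84125) ≈ 0.4312.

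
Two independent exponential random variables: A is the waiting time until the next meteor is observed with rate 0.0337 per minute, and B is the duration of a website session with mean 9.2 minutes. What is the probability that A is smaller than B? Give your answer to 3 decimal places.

0.237

λ_1 = 0.0337, λ_2 = 1/9.2 = 0.108696.
For independent exponentials, P(A < B) = λ_1/(λ_1+λ_2) = 0.0337/0.142396 ≈ 0.237.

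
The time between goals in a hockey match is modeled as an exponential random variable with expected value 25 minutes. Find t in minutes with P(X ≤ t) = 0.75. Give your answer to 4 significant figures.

The rate is λ = 1/25 = 0.04 per minute.
Set 1 − e^(−λt) = 0.75, so t = −ln(0.25)/λ = 1.3863/0.04 ≈ 34.6574 minutes.

34.66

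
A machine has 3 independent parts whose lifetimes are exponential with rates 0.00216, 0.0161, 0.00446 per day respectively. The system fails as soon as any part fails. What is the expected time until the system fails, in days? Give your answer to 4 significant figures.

44.01

The time to first failure is exponential with rate Σλ = 0.00216 + 0.0161 + 0.00446 = 0.02272.
E[min] = 1/Σλ = 1/0.02272 = 44.0141 days.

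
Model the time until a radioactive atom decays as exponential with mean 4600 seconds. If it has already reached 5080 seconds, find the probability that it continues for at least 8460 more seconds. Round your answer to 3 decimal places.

The rate is λ = 1/4600 = 0.000217391 per second.
P(X > s+t | X > s) = e^(−λ(s+t))/e^(−λs) = e^(−λt), independent of s = 5080.
P(X > 8460) = e^(−1.8391) ≈ 0.159.

0.159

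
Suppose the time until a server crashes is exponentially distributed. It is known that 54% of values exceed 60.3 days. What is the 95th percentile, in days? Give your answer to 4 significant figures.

e^(−λ·60.3) = 0.54 ⇒ λ = −ln(0.54)/60.3 = 0.0102187.
95th percentile: 1 − e^(−λt) = 0.95, t = −ln(0.05)/λ = 293.162 days.

293.2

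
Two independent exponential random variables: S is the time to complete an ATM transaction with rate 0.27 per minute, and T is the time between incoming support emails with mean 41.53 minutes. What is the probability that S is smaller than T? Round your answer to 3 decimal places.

0.918

λ_1 = 0.27, λ_2 = 1/41.53 = 0.024079.
For independent exponentials, P(S < T) = λ_1/(λ_1+λ_2) = 0.27/0.294079 ≈ 0.918.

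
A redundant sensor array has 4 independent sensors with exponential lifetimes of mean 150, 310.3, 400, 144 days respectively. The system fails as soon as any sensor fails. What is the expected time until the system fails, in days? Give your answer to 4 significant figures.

51.72

The first failure time is exponential with rate Σλ_i = 1/150 + 1/310.3 + 1/400 + 1/144 = 0.0193338 per day.
E[min] = 1/Σλ = 1/0.0193338 = 51.7229 days.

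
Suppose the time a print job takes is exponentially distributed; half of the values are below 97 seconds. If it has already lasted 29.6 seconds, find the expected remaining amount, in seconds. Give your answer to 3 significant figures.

For an exponential, median = ln(2)/λ, so λ = ln 2 / 97 = 0.00714585 per second.
By memorylessness, the remaining amount past any threshold is again Exp(λ) with mean 1/λ = 139.941 seconds.

140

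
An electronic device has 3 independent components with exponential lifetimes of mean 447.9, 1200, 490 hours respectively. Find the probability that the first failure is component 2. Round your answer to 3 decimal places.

Rates: λ_i = 1/mean_i → 0.00223264, 0.000833333, 0.00204082; Σλ = 0.00510679.
P(component 2 first) = λ_2/Σλ = 0.000833333/0.00510679 ≈ 0.163.

0.163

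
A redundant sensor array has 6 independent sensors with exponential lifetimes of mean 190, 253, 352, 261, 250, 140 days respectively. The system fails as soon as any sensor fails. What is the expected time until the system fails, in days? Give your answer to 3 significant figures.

37.0

The first failure time is exponential with rate Σλ_i = 1/190 + 1/253 + 1/352 + 1/261 + 1/250 + 1/140 = 0.0270309 per day.
E[min] = 1/Σλ = 1/0.0270309 = 36.9947 days.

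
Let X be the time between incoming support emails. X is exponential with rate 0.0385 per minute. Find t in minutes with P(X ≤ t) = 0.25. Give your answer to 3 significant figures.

Set 1 − e^(−λt) = 0.25, so t = −ln(0.75)/λ = 0.28768/0.0385 ≈ 7.47226 minutes.

7.47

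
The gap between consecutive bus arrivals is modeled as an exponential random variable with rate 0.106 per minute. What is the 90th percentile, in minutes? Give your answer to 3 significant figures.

Set 1 − e^(−λt) = 0.9, so t = −ln(0.1)/λ = 2.3026/0.106 ≈ 21.7225 minutes.

21.7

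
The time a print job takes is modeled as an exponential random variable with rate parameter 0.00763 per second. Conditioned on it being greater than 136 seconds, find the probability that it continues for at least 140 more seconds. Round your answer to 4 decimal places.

0.3436

P(X > s+t | X > s) = e^(−λ(s+t))/e^(−λs) = e^(−λt), independent of s = 136.
P(X > 140) = e^(−1.0682) ≈ 0.3436.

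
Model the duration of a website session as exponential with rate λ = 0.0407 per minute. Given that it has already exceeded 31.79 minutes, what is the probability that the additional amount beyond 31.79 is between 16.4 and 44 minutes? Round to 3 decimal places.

Memoryless: the residual past 31.79 is again Exp(λ).
P(16.4 < residual < 44) = e^(−λ·16.4) − e^(−λ·44) = 0.51300 − 0.16683 ≈ 0.346.

0.346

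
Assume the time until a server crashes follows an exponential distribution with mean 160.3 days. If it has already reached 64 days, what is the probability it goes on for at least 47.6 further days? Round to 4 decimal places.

The rate is λ = 1/160.3 = 0.0062383 per day.
By the memoryless property, P(X > 64+47.6 | X > 64) = P(X > 47.6).
P(X > 47.6) = e^(−0.29694) ≈ 0.7431.

0.7431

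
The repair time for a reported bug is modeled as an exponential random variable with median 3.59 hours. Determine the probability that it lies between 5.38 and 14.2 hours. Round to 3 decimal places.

For an exponential, median = ln(2)/λ, so λ = ln 2 / 3.59 = 0.193077 per hour.
P(5.38 < X < 14.2) = e^(−λ·5.38) − e^(−λ·14.2) = 0.35389 − 0.06446 ≈ 0.289.

0.289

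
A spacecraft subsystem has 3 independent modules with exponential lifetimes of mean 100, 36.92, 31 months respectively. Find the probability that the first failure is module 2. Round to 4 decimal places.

Rates: λ_i = 1/mean_i → 0.01, 0.0270856, 0.0322581; Σλ = 0.0693437.
P(module 2 first) = λ_2/Σλ = 0.0270856/0.0693437 ≈ 0.3906.

0.3906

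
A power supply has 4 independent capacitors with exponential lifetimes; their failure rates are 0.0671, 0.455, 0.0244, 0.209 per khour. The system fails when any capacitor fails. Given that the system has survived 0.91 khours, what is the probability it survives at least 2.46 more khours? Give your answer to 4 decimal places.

0.1559

Time to first failure ~ Exp(Σλ) with Σλ = 0.7555.
By memorylessness, P(T > 0.91+2.46 | T > 0.91) = P(T > 2.46) = e^(−0.7555·2.46) ≈ 0.1559.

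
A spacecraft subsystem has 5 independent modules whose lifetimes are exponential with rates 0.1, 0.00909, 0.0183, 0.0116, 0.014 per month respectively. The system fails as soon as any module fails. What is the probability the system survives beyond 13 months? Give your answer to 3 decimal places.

The time to first failure is exponential with rate Σλ = 0.1 + 0.00909 + 0.0183 + 0.0116 + 0.014 = 0.15299.
P(min > 13) = e^(−0.15299·13) = e^(−1.9889) ≈ 0.137.

0.137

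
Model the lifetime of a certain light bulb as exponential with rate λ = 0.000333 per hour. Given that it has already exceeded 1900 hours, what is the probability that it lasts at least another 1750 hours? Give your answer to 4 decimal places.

0.5584

The exponential is memoryless, so the remaining time is again Exp(λ): the condition X > 1900 is irrelevant.
P(X > 1750) = e^(−0.58275) ≈ 0.5584.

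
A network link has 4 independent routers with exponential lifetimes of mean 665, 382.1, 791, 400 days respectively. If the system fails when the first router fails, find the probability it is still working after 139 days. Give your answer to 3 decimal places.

The first failure time is exponential with rate Σλ_i = 1/665 + 1/382.1 + 1/791 + 1/400 = 0.0078851 per day.
P(min > 139) = e^(−0.0078851·139) = e^(−1.096) ≈ 0.334.

0.334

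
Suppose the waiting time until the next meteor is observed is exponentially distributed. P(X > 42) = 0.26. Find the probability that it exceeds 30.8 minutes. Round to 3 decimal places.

e^(−λ·42) = 0.26 ⇒ λ = −ln(0.26)/42 = 0.0320732.
P(X > 30.8) = e^(−0.0320732·30.8) = e^(−0.98785) ≈ 0.372.

0.372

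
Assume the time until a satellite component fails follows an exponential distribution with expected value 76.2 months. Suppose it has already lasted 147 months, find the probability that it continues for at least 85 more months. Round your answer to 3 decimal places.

The rate is λ = 1/76.2 = 0.0131234 per month.
The exponential is memoryless, so the remaining time is again Exp(λ): the condition X > 147 is irrelevant.
P(X > 85) = e^(−1.1155) ≈ 0.328.

0.328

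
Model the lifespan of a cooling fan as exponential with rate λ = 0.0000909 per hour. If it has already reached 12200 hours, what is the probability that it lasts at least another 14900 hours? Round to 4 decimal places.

By the memoryless property, P(X > 12200+14900 | X > 12200) = P(X > 14900).
P(X > 14900) = e^(−1.3544) ≈ 0.2581.

0.2581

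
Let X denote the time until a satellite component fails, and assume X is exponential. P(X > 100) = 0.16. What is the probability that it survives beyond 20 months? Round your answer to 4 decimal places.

0.6931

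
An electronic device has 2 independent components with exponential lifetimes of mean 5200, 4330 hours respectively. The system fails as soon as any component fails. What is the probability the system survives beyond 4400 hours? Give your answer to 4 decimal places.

The first failure time is exponential with rate Σλ_i = 1/5200 + 1/4330 = 0.000423255 per hour.
P(min > 4400) = e^(−0.000423255·4400) = e^(−1.8623) ≈ 0.1553.

0.1553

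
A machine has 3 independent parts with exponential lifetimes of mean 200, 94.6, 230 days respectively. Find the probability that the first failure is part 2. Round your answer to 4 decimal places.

Rates: λ_i = 1/mean_i → 0.005, 0.0105708, 0.00434783; Σλ = 0.0199187.
P(part 2 first) = λ_2/Σλ = 0.0105708/0.0199187 ≈ 0.5307.

0.5307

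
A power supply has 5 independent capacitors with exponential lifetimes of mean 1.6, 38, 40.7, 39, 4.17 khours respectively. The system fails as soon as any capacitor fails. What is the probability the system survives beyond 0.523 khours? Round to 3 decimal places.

0.611

The first failure time is exponential with rate Σλ_i = 1/1.6 + 1/38 + 1/40.7 + 1/39 + 1/4.17 = 0.941335 per khour.
P(min > 0.523) = e^(−0.941335·0.523) = e^(−0.49232) ≈ 0.611.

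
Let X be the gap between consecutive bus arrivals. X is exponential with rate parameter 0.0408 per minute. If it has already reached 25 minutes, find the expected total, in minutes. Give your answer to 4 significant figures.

49.51

By memorylessness, E[X | X > 25] = 25 + 1/λ = 25 + 24.5098 = 49.5098 minutes.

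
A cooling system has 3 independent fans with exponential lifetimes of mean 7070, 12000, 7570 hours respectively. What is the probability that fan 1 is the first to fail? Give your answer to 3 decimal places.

Rates: λ_i = 1/mean_i → 0.000141443, 0.0000833333, 0.0001321; Σλ = 0.000356876.
P(fan 1 first) = λ_1/Σλ = 0.000141443/0.000356876 ≈ 0.396.

0.396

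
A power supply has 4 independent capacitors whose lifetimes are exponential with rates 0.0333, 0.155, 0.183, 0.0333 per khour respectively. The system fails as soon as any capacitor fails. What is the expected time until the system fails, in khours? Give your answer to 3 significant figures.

2.47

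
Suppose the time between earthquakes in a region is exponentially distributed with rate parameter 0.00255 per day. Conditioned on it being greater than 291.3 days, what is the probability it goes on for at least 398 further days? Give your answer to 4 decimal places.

P(X > s+t | X > s) = e^(−λ(s+t))/e^(−λs) = e^(−λt), independent of s = 291.3.
P(X > 398) = e^(−1.0149) ≈ 0.3624.

0.3624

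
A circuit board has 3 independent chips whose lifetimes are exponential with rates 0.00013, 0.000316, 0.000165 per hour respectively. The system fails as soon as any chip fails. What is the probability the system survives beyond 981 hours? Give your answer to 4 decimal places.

The time to first failure is exponential with rate Σλ = 0.00013 + 0.000316 + 0.000165 = 0.000611.
P(min > 981) = e^(−0.000611·981) = e^(−0.59939) ≈ 0.5491.

0.5491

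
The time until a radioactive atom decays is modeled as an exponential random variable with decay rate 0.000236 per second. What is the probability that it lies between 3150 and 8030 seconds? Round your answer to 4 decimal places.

0.3252

P(3150 < X < 8030) = e^(−λ·3150) − e^(−λ·8030) = 0.47549 − 0.15031 ≈ 0.3252.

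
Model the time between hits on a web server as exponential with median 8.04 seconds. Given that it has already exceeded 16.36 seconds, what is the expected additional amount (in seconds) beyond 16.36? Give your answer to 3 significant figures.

For an exponential, median = ln(2)/λ, so λ = ln 2 / 8.04 = 0.0862123 per second.
By memorylessness, the remaining amount past any threshold is again Exp(λ) with mean 1/λ = 11.5993 seconds.

11.6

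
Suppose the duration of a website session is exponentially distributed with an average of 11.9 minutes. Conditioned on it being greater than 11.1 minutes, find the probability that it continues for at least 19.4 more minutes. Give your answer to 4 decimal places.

The rate is λ = 1/11.9 = 0.0840336 per minute.
P(X > s+t | X > s) = e^(−λ(s+t))/e^(−λs) = e^(−λt), independent of s = 11.1.
P(X > 19.4) = e^(−1.6303) ≈ 0.1959.

0.1959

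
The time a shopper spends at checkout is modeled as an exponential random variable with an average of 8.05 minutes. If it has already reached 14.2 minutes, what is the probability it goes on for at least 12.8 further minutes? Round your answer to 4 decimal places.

0.2039

The rate is λ = 1/8.05 = 0.124224 per minute.
The exponential is memoryless, so the remaining time is again Exp(λ): the condition X > 14.2 is irrelevant.
P(X > 12.8) = e^(−1.5901) ≈ 0.2039.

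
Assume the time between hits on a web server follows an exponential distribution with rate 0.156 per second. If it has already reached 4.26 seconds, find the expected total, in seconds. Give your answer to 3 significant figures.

By memorylessness, E[X | X > 4.26] = 4.26 + 1/λ = 4.26 + 6.41026 = 10.6703 seconds.

10.7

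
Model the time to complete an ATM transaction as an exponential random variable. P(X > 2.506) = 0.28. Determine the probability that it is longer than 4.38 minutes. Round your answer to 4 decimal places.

0.1081

e^(−λ·2.506) = 0.28 ⇒ λ = −ln(0.28)/2.506 = 0.507967.
P(X > 4.38) = e^(−0.507967·4.38) = e^(−2.2249) ≈ 0.1081.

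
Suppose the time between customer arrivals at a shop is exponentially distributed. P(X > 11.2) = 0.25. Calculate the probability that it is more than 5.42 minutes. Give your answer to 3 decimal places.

e^(−λ·11.2) = 0.25 ⇒ λ = −ln(0.25)/11.2 = 0.123776.
P(X > 5.42) = e^(−0.123776·5.42) = e^(−0.67087) ≈ 0.511.

0.511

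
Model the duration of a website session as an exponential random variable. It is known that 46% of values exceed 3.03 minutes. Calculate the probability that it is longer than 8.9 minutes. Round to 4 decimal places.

e^(−λ·3.03) = 0.46 ⇒ λ = −ln(0.46)/3.03 = 0.25628.
P(X > 8.9) = e^(−0.25628·8.9) = e^(−2.2809) ≈ 0.1022.

0.1022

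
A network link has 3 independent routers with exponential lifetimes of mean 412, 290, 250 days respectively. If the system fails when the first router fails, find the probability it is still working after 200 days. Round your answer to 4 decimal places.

0.1387

The first failure time is exponential with rate Σλ_i = 1/412 + 1/290 + 1/250 = 0.00987546 per day.
P(min > 200) = e^(−0.00987546·200) = e^(−1.9751) ≈ 0.1387.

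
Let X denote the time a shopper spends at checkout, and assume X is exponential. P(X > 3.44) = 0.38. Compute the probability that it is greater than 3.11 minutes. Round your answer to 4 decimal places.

e^(−λ·3.44) = 0.38 ⇒ λ = −ln(0.38)/3.44 = 0.281274.
P(X > 3.11) = e^(−0.281274·3.11) = e^(−0.87476) ≈ 0.4170.

0.4170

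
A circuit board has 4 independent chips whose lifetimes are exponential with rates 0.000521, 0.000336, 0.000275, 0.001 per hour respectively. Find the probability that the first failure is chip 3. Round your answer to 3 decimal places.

The time to first failure is exponential with rate Σλ = 0.000521 + 0.000336 + 0.000275 + 0.001 = 0.002132.
P(chip 3 first) = λ_3/Σλ = 0.000275/0.002132 ≈ 0.129.

0.129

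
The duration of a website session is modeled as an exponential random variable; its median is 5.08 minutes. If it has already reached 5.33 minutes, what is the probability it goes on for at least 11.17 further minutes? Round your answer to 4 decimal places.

For an exponential, median = ln(2)/λ, so λ = ln 2 / 5.08 = 0.136446 per minute.
The exponential is memoryless, so the remaining time is again Exp(λ): the condition X > 5.33 is irrelevant.
P(X > 11.17) = e^(−1.5241) ≈ 0.2178.

0.2178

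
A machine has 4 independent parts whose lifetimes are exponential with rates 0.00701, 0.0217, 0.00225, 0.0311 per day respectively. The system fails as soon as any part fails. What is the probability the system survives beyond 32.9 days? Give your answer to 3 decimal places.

The time to first failure is exponential with rate Σλ = 0.00701 + 0.0217 + 0.00225 + 0.0311 = 0.06206.
P(min > 32.9) = e^(−0.06206·32.9) = e^(−2.0418) ≈ 0.130.

0.130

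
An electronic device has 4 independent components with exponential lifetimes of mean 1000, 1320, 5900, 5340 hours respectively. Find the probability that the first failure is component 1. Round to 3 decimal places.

0.473

Rates: λ_i = 1/mean_i → 0.001, 0.000757576, 0.000169492, 0.000187266; Σλ = 0.00211433.
P(component 1 first) = λ_1/Σλ = 0.001/0.00211433 ≈ 0.473.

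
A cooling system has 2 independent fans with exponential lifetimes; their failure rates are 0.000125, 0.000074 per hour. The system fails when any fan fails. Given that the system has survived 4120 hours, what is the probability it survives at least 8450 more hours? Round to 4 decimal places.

Time to first failure ~ Exp(Σλ) with Σλ = 0.000199.
By memorylessness, P(T > 4120+8450 | T > 4120) = P(T > 8450) = e^(−0.000199·8450) ≈ 0.1861.

0.1861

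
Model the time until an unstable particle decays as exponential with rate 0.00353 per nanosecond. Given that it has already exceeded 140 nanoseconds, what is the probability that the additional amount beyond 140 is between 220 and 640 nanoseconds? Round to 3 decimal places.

0.356

Memoryless: the residual past 140 is again Exp(λ).
P(220 < residual < 640) = e^(−λ·220) − e^(−λ·640) = 0.45997 − 0.10443 ≈ 0.356.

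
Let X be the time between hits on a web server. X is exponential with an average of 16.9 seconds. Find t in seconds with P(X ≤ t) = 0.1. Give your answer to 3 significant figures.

1.78

The rate is λ = 1/16.9 = 0.0591716 per second.
Set 1 − e^(−λt) = 0.1, so t = −ln(0.9)/λ = 0.10536/0.0591716 ≈ 1.78059 seconds.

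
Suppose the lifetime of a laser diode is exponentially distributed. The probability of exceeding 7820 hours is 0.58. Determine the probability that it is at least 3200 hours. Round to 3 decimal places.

0.800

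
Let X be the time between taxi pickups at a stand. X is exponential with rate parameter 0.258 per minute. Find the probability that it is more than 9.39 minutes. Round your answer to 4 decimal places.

P(X > 9.39) = e^(−λ·9.39) = e^(−2.4226) ≈ 0.0887.

0.0887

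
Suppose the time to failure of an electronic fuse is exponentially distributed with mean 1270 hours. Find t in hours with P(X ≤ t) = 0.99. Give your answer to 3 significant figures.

5850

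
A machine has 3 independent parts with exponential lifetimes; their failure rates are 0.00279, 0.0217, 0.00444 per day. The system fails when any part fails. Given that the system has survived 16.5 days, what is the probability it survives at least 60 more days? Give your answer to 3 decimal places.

Time to first failure ~ Exp(Σλ) with Σλ = 0.02893.
By memorylessness, P(T > 16.5+60 | T > 16.5) = P(T > 60) = e^(−0.02893·60) ≈ 0.176.

0.176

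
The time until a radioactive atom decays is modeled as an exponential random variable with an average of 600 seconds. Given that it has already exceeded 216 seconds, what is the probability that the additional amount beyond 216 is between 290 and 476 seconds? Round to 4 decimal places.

0.1644

The rate is λ = 1/600 = 0.00166667 per second.
Memoryless: the residual past 216 is again Exp(λ).
P(290 < residual < 476) = e^(−λ·290) − e^(−λ·476) = 0.61672 − 0.45233 ≈ 0.1644.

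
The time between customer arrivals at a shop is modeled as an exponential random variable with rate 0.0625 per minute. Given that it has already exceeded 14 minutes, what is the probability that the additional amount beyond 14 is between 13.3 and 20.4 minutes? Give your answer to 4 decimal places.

0.1561

Memoryless: the residual past 14 is again Exp(λ).
P(13.3 < residual < 20.4) = e^(−λ·13.3) − e^(−λ·20.4) = 0.43550 − 0.27943 ≈ 0.1561.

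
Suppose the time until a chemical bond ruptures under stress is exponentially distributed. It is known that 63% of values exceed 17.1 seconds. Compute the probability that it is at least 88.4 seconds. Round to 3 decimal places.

0.092

e^(−λ·17.1) = 0.63 ⇒ λ = −ln(0.63)/17.1 = 0.0270196.
P(X > 88.4) = e^(−0.0270196·88.4) = e^(−2.3885) ≈ 0.092.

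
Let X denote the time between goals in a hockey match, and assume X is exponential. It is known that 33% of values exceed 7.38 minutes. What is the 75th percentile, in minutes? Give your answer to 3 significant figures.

9.23

e^(−λ·7.38) = 0.33 ⇒ λ = −ln(0.33)/7.38 = 0.150225.
75th percentile: 1 − e^(−λt) = 0.75, t = −ln(0.25)/λ = 9.2281 minutes.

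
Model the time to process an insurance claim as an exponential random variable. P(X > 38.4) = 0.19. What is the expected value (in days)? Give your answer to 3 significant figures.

23.1

e^(−λ·38.4) = 0.19 ⇒ λ = −ln(0.19)/38.4 = 0.0432482.
Mean = 1/λ = 23.1223 days.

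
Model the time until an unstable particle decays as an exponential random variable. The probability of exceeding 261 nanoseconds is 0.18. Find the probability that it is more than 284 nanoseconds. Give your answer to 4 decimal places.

0.1548

e^(−λ·261) = 0.18 ⇒ λ = −ln(0.18)/261 = 0.00657011.
P(X > 284) = e^(−0.00657011·284) = e^(−1.8659) ≈ 0.1548.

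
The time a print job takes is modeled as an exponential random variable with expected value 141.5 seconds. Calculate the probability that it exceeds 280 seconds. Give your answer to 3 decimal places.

0.138

The rate is λ = 1/141.5 = 0.00706714 per second.
P(X > 280) = e^(−λ·280) = e^(−1.9788) ≈ 0.138.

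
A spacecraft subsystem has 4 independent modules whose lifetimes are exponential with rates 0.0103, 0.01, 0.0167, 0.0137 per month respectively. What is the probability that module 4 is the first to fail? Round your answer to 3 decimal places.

The time to first failure is exponential with rate Σλ = 0.0103 + 0.01 + 0.0167 + 0.0137 = 0.0507.
P(module 4 first) = λ_4/Σλ = 0.0137/0.0507 ≈ 0.270.

0.270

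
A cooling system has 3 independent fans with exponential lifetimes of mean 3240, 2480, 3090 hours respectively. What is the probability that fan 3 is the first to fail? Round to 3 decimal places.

Rates: λ_i = 1/mean_i → 0.000308642, 0.000403226, 0.000323625; Σλ = 0.00103549.
P(fan 3 first) = λ_3/Σλ = 0.000323625/0.00103549 ≈ 0.313.

0.313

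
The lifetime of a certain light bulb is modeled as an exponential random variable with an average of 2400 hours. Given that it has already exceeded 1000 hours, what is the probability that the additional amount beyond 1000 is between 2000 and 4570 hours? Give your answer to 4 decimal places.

The rate is λ = 1/2400 = 0.000416667 per hour.
Memoryless: the residual past 1000 is again Exp(λ).
P(2000 < residual < 4570) = e^(−λ·2000) − e^(−λ·4570) = 0.43460 − 0.14895 ≈ 0.2857.

0.2857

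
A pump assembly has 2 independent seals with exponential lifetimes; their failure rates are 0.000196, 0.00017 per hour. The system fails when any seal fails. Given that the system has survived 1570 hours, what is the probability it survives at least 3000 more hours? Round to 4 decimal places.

0.3335

Time to first failure ~ Exp(Σλ) with Σλ = 0.000366.
By memorylessness, P(T > 1570+3000 | T > 1570) = P(T > 3000) = e^(−0.000366·3000) ≈ 0.3335.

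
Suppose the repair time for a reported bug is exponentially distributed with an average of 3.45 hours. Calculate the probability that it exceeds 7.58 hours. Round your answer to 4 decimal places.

0.1111

The rate is λ = 1/3.45 = 0.289855 per hour.
P(X > 7.58) = e^(−λ·7.58) = e^(−2.1971) ≈ 0.1111.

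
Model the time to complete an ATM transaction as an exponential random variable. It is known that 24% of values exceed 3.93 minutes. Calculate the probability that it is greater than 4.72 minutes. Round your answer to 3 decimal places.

e^(−λ·3.93) = 0.24 ⇒ λ = −ln(0.24)/3.93 = 0.363134.
P(X > 4.72) = e^(−0.363134·4.72) = e^(−1.714) ≈ 0.180.

0.180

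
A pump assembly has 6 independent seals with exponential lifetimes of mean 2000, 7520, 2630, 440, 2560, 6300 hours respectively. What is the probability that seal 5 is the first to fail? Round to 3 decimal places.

Rates: λ_i = 1/mean_i → 0.0005, 0.000132979, 0.000380228, 0.00227273, 0.000390625, 0.00015873; Σλ = 0.00383529.
P(seal 5 first) = λ_5/Σλ = 0.000390625/0.00383529 ≈ 0.102.

0.102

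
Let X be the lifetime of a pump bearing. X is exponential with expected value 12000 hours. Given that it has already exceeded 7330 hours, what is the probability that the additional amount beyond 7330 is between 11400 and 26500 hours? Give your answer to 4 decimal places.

The rate is λ = 1/12000 = 0.0000833333 per hour.
Memoryless: the residual past 7330 is again Exp(λ).
P(11400 < residual < 26500) = e^(−λ·11400) − e^(−λ·26500) = 0.38674 − 0.10988 ≈ 0.2769.

0.2769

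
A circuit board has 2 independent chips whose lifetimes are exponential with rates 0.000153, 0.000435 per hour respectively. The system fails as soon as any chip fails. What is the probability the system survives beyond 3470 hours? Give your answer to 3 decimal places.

The time to first failure is exponential with rate Σλ = 0.000153 + 0.000435 = 0.000588.
P(min > 3470) = e^(−0.000588·3470) = e^(−2.0404) ≈ 0.130.

0.130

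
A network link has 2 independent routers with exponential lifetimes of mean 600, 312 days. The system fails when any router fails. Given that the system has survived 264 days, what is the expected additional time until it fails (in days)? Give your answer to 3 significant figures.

205

First-failure rate Σλ = 1/600 + 1/312 = 0.00487179.
By memorylessness the expected residual is 1/Σλ = 205.263 days, regardless of the 264 already elapsed.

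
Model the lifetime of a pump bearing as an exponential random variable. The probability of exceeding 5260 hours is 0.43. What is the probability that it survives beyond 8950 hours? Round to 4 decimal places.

e^(−λ·5260) = 0.43 ⇒ λ = −ln(0.43)/5260 = 0.000160451.
P(X > 8950) = e^(−0.000160451·8950) = e^(−1.436) ≈ 0.2379.

0.2379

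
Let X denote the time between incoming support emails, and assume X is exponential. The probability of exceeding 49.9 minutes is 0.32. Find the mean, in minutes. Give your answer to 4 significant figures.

43.79

e^(−λ·49.9) = 0.32 ⇒ λ = −ln(0.32)/49.9 = 0.0228344.
Mean = 1/λ = 43.7937 minutes.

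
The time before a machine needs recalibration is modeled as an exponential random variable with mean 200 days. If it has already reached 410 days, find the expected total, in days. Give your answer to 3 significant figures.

The rate is λ = 1/200 = 0.005 per day.
By memorylessness, E[X | X > 410] = 410 + 1/λ = 410 + 200 = 610 days.

610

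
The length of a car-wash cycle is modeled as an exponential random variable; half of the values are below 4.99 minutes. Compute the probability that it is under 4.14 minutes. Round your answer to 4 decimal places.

0.4373

For an exponential, median = ln(2)/λ, so λ = ln 2 / 4.99 = 0.138907 per minute.
P(X ≤ 4.14) = 1 − e^(−λ·4.14) = 1 − e^(−0.57508) ≈ 0.4373.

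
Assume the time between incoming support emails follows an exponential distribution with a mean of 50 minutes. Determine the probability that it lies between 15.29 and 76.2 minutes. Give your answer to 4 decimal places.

0.5187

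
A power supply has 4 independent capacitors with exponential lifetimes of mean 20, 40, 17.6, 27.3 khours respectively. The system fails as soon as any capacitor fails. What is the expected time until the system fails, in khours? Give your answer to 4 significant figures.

5.937

The first failure time is exponential with rate Σλ_i = 1/20 + 1/40 + 1/17.6 + 1/27.3 = 0.168448 per khour.
E[min] = 1/Σλ = 1/0.168448 = 5.93654 khours.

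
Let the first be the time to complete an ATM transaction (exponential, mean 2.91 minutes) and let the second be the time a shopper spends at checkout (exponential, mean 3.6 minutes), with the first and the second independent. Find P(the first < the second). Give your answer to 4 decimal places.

0.5530

λ_1 = 1/2.91 = 0.343643, λ_2 = 1/3.6 = 0.277778.
For independent exponentials, P(the first < the second) = λ_1/(λ_1+λ_2) = 0.343643/0.62142 ≈ 0.5530.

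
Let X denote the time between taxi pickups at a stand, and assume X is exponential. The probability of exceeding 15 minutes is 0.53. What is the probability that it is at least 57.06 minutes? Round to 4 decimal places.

e^(−λ·15) = 0.53 ⇒ λ = −ln(0.53)/15 = 0.0423252.
P(X > 57.06) = e^(−0.0423252·57.06) = e^(−2.4151) ≈ 0.0894.

0.0894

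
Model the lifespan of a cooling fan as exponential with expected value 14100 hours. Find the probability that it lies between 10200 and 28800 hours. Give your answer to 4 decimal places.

0.3554

The rate is λ = 1/14100 = 0.000070922 per hour.
P(10200 < X < 28800) = e^(−λ·10200) − e^(−λ·28800) = 0.48510 − 0.12970 ≈ 0.3554.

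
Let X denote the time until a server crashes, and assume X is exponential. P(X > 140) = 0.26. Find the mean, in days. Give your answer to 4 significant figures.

e^(−λ·140) = 0.26 ⇒ λ = −ln(0.26)/140 = 0.00962195.
Mean = 1/λ = 103.929 days.

103.9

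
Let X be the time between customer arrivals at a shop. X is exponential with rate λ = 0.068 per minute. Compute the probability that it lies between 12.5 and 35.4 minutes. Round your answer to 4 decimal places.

P(12.5 < X < 35.4) = e^(−λ·12.5) − e^(−λ·35.4) = 0.42741 − 0.09007 ≈ 0.3373.

0.3373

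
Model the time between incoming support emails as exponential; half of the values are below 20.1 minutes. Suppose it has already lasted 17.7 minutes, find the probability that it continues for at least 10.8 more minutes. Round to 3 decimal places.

For an exponential, median = ln(2)/λ, so λ = ln 2 / 20.1 = 0.0344849 per minute.
The exponential is memoryless, so the remaining time is again Exp(λ): the condition X > 17.7 is irrelevant.
P(X > 10.8) = e^(−0.37244) ≈ 0.689.

0.689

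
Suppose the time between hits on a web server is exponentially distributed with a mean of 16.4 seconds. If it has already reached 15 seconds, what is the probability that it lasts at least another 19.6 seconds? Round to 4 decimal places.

The rate is λ = 1/16.4 = 0.0609756 per second.
By the memoryless property, P(X > 15+19.6 | X > 15) = P(X > 19.6).
P(X > 19.6) = e^(−1.1951) ≈ 0.3027.

0.3027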